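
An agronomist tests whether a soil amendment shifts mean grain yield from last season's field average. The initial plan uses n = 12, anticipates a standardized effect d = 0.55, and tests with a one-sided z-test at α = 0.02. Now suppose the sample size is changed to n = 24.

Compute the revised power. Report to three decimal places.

With n = 24: δ = d·√n = 0.55 × √24 = 2.6944. Critical value z_{0.02} = 2.054.
Revised power = P(Z > 2.054 − δ) = Φ(0.641) = 0.7391.

Power ≈ 0.739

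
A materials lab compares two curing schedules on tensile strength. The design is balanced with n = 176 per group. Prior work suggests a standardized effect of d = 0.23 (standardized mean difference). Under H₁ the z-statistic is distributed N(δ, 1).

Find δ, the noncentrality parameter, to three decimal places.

δ ≈ 2.158

The noncentrality parameter scales effect size by the design's sample-size factor: δ = d·√(n/2) = 0.23 × √(176/2) = 2.1576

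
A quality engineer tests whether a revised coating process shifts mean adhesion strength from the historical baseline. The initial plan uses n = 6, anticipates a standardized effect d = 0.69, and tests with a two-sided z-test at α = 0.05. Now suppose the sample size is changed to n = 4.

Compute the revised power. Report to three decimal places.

Power ≈ 0.281

With n = 4: δ = d·√n = 0.69 × √4 = 1.3800. Critical value z_{0.025} = 1.960.
Revised power = Φ(δ − 1.960) + Φ(−δ − 1.960) = Φ(-0.580) + Φ(-3.340) = 0.2810 + 0.0004 = 0.2814.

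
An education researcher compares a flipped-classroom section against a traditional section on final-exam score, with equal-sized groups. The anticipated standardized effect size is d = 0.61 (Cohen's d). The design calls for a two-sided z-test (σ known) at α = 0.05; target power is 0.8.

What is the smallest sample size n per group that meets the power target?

For power 0.8 need Φ(δ − z_{0.025}) = 0.8, so δ = z_{0.025} + z_{0.20} = 1.960 + 0.842 = 2.802.
(Ignoring the negligible lower-tail rejection probability gives the usual closed-form inversion.)
δ = d·√(n/2) ⇒ n = 2(δ/d)² = 2 × (2.802 / 0.61)² = 42.19.
Round up to the next whole unit.

n = 43 per group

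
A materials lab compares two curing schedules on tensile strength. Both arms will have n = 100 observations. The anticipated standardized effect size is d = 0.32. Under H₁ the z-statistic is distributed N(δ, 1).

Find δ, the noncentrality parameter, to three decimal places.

δ ≈ 2.263

δ = d·√(n/2) = 0.32 × √(100/2) = 2.2627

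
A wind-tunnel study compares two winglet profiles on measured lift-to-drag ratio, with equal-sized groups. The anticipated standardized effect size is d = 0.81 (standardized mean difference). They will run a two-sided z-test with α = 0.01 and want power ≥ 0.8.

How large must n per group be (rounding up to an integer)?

n = 36 per group

For power 0.8 need Φ(δ − z_{0.005}) = 0.8, so δ = z_{0.005} + z_{0.20} = 2.576 + 0.842 = 3.417.
(Ignoring the negligible lower-tail rejection probability gives the usual closed-form inversion.)
δ = d·√(n/2) ⇒ n = 2(δ/d)² = 2 × (3.417 / 0.81)² = 35.60.
Round up to the next whole unit.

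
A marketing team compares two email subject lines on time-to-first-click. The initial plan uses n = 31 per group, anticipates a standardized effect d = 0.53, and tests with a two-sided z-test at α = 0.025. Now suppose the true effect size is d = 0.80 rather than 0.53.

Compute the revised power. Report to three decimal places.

Power ≈ 0.818

With d = 0.80: δ = d·√(n/2) = 0.80 × √(31/2) = 3.1496. Critical value z_{0.0125} = 2.241.
Revised power = Φ(δ − 2.241) + Φ(−δ − 2.241) = Φ(0.908) + Φ(-5.391) = 0.8181 + 0.0000 = 0.8181.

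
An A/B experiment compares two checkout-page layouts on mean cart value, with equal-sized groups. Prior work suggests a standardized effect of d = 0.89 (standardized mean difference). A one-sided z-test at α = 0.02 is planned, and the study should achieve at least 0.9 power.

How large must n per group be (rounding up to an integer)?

Set Φ(δ − 2.054) = 0.9; then δ − 2.054 = Φ⁻¹(0.9) = 1.282, giving δ = 3.335.
δ = d·√(n/2) ⇒ n = 2(δ/d)² = 2 × (3.335 / 0.89)² = 28.09.
Rounding up, n = 29 per group.

n = 29 per group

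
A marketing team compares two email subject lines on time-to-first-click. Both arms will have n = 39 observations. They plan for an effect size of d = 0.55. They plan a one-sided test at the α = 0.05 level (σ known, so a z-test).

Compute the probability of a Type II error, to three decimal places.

Noncentrality parameter: δ = d·√(n/2) = 0.55 × √(39/2) = 2.4287
One-sided α = 0.05 → critical value z_{0.05} = 1.645.
Power = P(Z > 1.645 − δ) = Φ(0.784) = 0.7834.
Type II error: β = 1 − power = 1 − 0.7834 = 0.2166.

β ≈ 0.217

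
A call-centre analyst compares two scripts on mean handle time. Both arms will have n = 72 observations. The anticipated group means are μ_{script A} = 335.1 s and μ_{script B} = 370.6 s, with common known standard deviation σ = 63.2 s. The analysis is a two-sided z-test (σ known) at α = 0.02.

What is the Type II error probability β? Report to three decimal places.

Standardized effect: d = |μ_{script A} − μ_{script B}| / σ = |335.1 − 370.6| / 63.2 = 0.5617
Noncentrality parameter: δ = d·√(n/2) = 0.5617 × √(72/2) = 3.3703
Critical value for a two-sided test at α = 0.02: z_{α/2} = 2.326.
Power = Φ(δ − 2.326) + Φ(−δ − 2.326) = Φ(1.044) + Φ(-5.697) = 0.8517 + 0.0000 = 0.8517.
Type II error: β = 1 − power = 1 − 0.8517 = 0.1483.

β ≈ 0.148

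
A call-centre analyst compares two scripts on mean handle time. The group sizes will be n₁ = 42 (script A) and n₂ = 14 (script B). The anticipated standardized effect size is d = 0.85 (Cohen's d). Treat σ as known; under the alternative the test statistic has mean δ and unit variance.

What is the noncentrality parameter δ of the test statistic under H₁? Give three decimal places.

δ = d / √(1/n₁ + 1/n₂) = 0.85 / √(1/42 + 1/14) = 2.7543

δ ≈ 2.754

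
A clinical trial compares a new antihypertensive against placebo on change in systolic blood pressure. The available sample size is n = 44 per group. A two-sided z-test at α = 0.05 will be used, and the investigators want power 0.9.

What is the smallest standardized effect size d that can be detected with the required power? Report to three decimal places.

d ≈ 0.691

Required noncentrality: δ = z_{0.025} + z_{0.10} = 1.960 + 1.282 = 3.242.
(The second rejection-region term Φ(−δ − z_{α/2}) is negligible and dropped.)
δ = d·√(n/2) ⇒ d = δ/√(n/2) = 3.242/√(44/2) = 0.6911.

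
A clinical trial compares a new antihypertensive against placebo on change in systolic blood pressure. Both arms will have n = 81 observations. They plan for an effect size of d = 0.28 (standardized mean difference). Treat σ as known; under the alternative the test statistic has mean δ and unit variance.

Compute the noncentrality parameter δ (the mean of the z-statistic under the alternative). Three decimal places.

δ = d·√(n/2) = 0.28 × √(81/2) = 1.7819

δ ≈ 1.782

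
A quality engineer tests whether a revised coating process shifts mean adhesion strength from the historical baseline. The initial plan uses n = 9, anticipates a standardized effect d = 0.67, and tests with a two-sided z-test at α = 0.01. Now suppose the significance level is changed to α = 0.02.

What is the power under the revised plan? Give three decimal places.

Power ≈ 0.376

δ = d·√n = 0.67 × √9 = 2.0100 (unchanged). New critical value: z_{0.01} = 2.326.
Revised power = Φ(δ − 2.326) + Φ(−δ − 2.326) = Φ(-0.316) + Φ(-4.336) = 0.3759 + 0.0000 = 0.3759.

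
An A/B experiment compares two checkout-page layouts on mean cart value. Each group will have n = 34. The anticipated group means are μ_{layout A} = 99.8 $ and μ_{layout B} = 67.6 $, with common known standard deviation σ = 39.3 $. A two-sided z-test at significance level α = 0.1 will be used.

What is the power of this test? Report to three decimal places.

Standardized effect: d = |μ_{layout A} − μ_{layout B}| / σ = |99.8 − 67.6| / 39.3 = 0.8193
Noncentrality parameter: δ = d·√(n/2) = 0.8193 × √(34/2) = 3.3782
Two-sided α = 0.1 → critical value z_{0.05} = 1.645.
Power = Φ(δ − 1.645) + Φ(−δ − 1.645) = Φ(1.733) + Φ(-5.023) = 0.9585 + 0.0000 = 0.9585.

Power ≈ 0.958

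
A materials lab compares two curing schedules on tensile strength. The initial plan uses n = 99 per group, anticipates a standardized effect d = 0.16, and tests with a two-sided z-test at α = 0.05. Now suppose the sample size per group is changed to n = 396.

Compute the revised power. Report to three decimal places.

Power ≈ 0.615

With n = 396 per group: δ = d·√(n/2) = 0.16 × √(396/2) = 2.2514. Critical value z_{0.025} = 1.960.
Revised power = Φ(δ − 1.960) + Φ(−δ − 1.960) = Φ(0.291) + Φ(-4.211) = 0.6146 + 0.0000 = 0.6147.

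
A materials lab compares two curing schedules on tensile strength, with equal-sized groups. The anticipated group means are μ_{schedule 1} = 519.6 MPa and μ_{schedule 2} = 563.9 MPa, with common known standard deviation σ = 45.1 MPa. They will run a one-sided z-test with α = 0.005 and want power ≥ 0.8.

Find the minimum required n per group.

n = 25 per group

Standardized effect: d = |μ_{schedule 1} − μ_{schedule 2}| / σ = |519.6 − 563.9| / 45.1 = 0.9823
Set Φ(δ − 2.576) = 0.8; then δ − 2.576 = Φ⁻¹(0.8) = 0.842, giving δ = 3.417.
δ = d·√(n/2) ⇒ n = 2(δ/d)² = 2 × (3.417 / 0.9823)² = 24.21.
Round up to the next whole unit.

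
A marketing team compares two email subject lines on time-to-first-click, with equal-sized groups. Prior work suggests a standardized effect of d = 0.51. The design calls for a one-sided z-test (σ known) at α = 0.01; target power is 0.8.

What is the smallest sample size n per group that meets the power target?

n = 78 per group

For power 0.8 need Φ(δ − z_{0.01}) = 0.8, so δ = z_{0.01} + z_{0.20} = 2.326 + 0.842 = 3.168.
δ = d·√(n/2) ⇒ n = 2(δ/d)² = 2 × (3.168 / 0.51)² = 77.17.
Rounding up, n = 78 per group.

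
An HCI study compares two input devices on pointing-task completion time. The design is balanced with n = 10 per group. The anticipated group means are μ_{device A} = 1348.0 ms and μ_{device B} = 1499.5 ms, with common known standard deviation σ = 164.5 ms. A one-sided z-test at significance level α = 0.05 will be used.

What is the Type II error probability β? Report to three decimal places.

β ≈ 0.339

Standardized effect: d = |μ_{device A} − μ_{device B}| / σ = |1348.0 − 1499.5| / 164.5 = 0.9210
Noncentrality parameter: δ = d·√(n/2) = 0.9210 × √(10/2) = 2.0594
Critical value for a one-sided test at α = 0.05: z_α = 1.645.
Power = Φ(δ − 1.645) = Φ(0.415) = 0.6607.
Type II error: β = 1 − power = 1 − 0.6607 = 0.3393.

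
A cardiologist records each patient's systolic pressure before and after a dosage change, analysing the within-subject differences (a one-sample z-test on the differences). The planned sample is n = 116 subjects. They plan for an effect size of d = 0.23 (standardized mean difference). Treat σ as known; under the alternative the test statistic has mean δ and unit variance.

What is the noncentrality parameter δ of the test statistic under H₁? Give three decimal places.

δ ≈ 2.477

δ = d·√n = 0.23 × √116 = 2.4772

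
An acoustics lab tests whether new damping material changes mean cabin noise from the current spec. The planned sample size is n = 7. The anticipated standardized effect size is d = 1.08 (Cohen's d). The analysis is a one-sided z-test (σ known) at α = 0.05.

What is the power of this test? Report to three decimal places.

Noncentrality parameter: δ = d·√n = 1.08 × √7 = 2.8574
Critical value for a one-sided test at α = 0.05: z_α = 1.645.
Power = P(Z > 1.645 − δ) = Φ(1.213) = 0.8874.

Power ≈ 0.887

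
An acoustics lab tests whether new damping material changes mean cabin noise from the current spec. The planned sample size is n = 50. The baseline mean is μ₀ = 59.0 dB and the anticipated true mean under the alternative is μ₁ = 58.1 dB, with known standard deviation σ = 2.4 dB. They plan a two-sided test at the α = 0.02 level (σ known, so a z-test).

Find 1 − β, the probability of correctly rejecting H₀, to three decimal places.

Standardized effect: d = |μ₁ − μ₀| / σ = |58.1 − 59.0| / 2.4 = 0.3750
Noncentrality parameter: δ = d·√n = 0.3750 × √50 = 2.6517
Two-sided α = 0.02 → critical value z_{0.01} = 2.326.
Power = Φ(δ − 2.326) + Φ(−δ − 2.326) = Φ(0.325) + Φ(-4.978) = 0.6275 + 0.0000 = 0.6275.

Power ≈ 0.628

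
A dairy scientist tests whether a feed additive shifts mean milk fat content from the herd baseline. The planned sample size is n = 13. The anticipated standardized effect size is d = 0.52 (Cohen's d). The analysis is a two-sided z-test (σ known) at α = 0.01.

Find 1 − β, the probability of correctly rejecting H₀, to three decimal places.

Power ≈ 0.242

Noncentrality parameter: δ = d·√n = 0.52 × √13 = 1.8749
Two-sided α = 0.01 → critical value z_{0.005} = 2.576.
Power = Φ(δ − 2.576) + Φ(−δ − 2.576) = Φ(-0.701) + Φ(-4.451) = 0.2417 + 0.0000 = 0.2417.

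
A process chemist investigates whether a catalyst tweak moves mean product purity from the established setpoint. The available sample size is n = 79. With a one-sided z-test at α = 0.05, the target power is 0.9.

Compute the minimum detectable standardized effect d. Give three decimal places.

d ≈ 0.329

Required noncentrality: δ = z_{0.05} + z_{0.10} = 1.645 + 1.282 = 2.926.
δ = d·√n ⇒ d = δ/√n = 2.926/√79 = 0.3292.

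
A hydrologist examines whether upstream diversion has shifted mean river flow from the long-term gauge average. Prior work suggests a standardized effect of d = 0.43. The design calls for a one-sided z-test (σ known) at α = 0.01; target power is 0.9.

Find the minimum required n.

Set Φ(δ − 2.326) = 0.9; then δ − 2.326 = Φ⁻¹(0.9) = 1.282, giving δ = 3.608.
δ = d·√n ⇒ n = (δ/d)² = (3.608 / 0.43)² = 70.40.
Rounding up, n = 71.

n = 71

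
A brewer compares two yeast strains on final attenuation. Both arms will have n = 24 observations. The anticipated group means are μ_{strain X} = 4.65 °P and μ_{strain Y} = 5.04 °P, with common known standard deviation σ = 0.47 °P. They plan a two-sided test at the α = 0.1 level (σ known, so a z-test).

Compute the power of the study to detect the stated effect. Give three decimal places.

Standardized effect: d = |μ_{strain X} − μ_{strain Y}| / σ = |4.65 − 5.04| / 0.47 = 0.8298
Noncentrality parameter: λ = d·√(n/2) = 0.8298 × √(24/2) = 2.8745
Two-sided α = 0.1 → critical value z_{0.05} = 1.645.
Power = Φ(λ − 1.645) + Φ(−λ − 1.645) = Φ(1.230) + Φ(-4.519) = 0.8906 + 0.0000 = 0.8906.

Power ≈ 0.891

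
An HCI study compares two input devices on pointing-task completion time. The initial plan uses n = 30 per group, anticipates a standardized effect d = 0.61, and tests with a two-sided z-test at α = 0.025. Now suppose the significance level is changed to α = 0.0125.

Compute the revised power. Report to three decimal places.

Power ≈ 0.446

δ = d·√(n/2) = 0.61 × √(30/2) = 2.3625 (unchanged). New critical value: z_{0.0063} = 2.498.
Revised power = Φ(δ − 2.498) + Φ(−δ − 2.498) = Φ(-0.135) + Φ(-4.860) = 0.4462 + 0.0000 = 0.4462.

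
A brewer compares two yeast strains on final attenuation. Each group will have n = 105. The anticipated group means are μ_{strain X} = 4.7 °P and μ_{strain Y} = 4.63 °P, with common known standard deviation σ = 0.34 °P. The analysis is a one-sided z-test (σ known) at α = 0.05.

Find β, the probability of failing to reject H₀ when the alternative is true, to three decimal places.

Standardized effect: d = |μ_{strain X} − μ_{strain Y}| / σ = |4.7 − 4.63| / 0.34 = 0.2059
Noncentrality parameter: λ = d·√(n/2) = 0.2059 × √(105/2) = 1.4918
One-sided α = 0.05 → critical value z_{0.05} = 1.645.
Power = Φ(λ − 1.645) = Φ(-0.153) = 0.4392.
Type II error: β = 1 − power = 1 − 0.4392 = 0.5608.

β ≈ 0.561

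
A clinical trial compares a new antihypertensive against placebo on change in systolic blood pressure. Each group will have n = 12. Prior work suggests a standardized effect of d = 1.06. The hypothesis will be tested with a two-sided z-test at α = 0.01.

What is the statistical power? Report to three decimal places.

Power ≈ 0.508

Noncentrality parameter: δ = d·√(n/2) = 1.06 × √(12/2) = 2.5965
Critical value for a two-sided test at α = 0.01: z_{α/2} = 2.576.
Power = Φ(δ − 2.576) + Φ(−δ − 2.576) = Φ(0.021) + Φ(-5.172) = 0.5082 + 0.0000 = 0.5082.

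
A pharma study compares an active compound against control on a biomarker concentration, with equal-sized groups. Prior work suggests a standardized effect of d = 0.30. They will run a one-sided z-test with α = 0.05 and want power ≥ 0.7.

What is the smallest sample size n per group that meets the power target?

For power 0.7 need Φ(δ − z_{0.05}) = 0.7, so δ = z_{0.05} + z_{0.30} = 1.645 + 0.524 = 2.169.
δ = d·√(n/2) ⇒ n = 2(δ/d)² = 2 × (2.169 / 0.30)² = 104.57.
Rounding up, n = 105 per group.

n = 105 per group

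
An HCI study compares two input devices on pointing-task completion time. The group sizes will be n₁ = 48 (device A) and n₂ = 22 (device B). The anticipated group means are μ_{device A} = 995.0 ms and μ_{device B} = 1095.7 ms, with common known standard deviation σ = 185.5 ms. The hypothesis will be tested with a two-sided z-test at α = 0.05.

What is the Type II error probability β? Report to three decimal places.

Standardized effect: d = |μ_{device A} − μ_{device B}| / σ = |995.0 − 1095.7| / 185.5 = 0.5429
Noncentrality parameter: δ = d / √(1/n₁ + 1/n₂) = 0.5429 / √(1/48 + 1/22) = 2.1085
Critical value for a two-sided test at α = 0.05: z_{α/2} = 1.960.
Power = Φ(δ − 1.960) + Φ(−δ − 1.960) = Φ(0.149) + Φ(-4.068) = 0.5590 + 0.0000 = 0.5591.
Type II error: β = 1 − power = 1 − 0.5591 = 0.4409.

β ≈ 0.441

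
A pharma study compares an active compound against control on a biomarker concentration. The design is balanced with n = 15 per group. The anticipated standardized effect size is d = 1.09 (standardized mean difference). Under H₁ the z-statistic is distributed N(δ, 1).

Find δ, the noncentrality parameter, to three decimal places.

δ ≈ 2.985

δ = d·√(n/2) = 1.09 × √(15/2) = 2.9851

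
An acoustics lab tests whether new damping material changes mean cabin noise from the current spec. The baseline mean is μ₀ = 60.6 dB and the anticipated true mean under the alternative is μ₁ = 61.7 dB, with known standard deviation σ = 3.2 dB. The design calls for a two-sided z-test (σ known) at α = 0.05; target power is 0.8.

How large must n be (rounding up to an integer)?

n = 67

Standardized effect: d = |μ₁ − μ₀| / σ = |61.7 − 60.6| / 3.2 = 0.3438
For power 0.8 need Φ(δ − z_{0.025}) = 0.8, so δ = z_{0.025} + z_{0.20} = 1.960 + 0.842 = 2.802.
(For δ > 0 the lower-tail rejection region contributes negligibly to power, so the one-term inversion is standard.)
δ = d·√n ⇒ n = (δ/d)² = (2.802 / 0.3438)² = 66.42.
Round up to the next whole unit.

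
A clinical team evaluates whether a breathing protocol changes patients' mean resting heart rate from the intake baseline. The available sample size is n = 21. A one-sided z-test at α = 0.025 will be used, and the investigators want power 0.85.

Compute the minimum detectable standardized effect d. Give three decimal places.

d ≈ 0.654

Need Φ(δ − 1.960) = 0.85, so δ = 1.960 + 1.036 = 2.996.
δ = d·√n ⇒ d = δ/√n = 2.996/√21 = 0.6539.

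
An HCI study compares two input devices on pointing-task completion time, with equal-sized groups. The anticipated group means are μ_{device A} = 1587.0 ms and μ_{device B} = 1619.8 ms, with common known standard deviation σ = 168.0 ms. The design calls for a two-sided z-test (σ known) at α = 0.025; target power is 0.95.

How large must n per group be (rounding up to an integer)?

n = 793 per group

Standardized effect: d = |μ_{device A} − μ_{device B}| / σ = |1587.0 − 1619.8| / 168.0 = 0.1952
Set Φ(δ − 2.241) = 0.95; then δ − 2.241 = Φ⁻¹(0.95) = 1.645, giving δ = 3.886.
(For δ > 0 the lower-tail rejection region contributes negligibly to power, so the one-term inversion is standard.)
δ = d·√(n/2) ⇒ n = 2(δ/d)² = 2 × (3.886 / 0.1952)² = 792.44.
Rounding up, n = 793 per group.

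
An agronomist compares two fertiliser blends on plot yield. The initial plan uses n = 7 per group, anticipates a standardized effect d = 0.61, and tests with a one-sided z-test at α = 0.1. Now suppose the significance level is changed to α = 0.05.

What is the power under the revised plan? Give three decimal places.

δ = d·√(n/2) = 0.61 × √(7/2) = 1.1412 (unchanged). New critical value: z_{0.05} = 1.645.
Revised power = P(Z > 1.645 − δ) = Φ(-0.504) = 0.3073.

Power ≈ 0.307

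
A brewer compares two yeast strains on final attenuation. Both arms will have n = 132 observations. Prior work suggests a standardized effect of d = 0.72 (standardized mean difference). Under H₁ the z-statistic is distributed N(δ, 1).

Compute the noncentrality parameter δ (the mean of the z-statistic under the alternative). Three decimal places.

δ ≈ 5.849

The noncentrality parameter scales effect size by the design's sample-size factor: δ = d·√(n/2) = 0.72 × √(132/2) = 5.8493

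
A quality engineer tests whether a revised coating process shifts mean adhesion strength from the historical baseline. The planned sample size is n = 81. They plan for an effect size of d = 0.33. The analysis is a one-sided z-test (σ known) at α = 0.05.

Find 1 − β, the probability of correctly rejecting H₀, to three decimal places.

Power ≈ 0.907

Noncentrality parameter: δ = d·√n = 0.33 × √81 = 2.9700
Critical value for a one-sided test at α = 0.05: z_α = 1.645.
Power = P(Z > 1.645 − δ) = Φ(1.325) = 0.9074.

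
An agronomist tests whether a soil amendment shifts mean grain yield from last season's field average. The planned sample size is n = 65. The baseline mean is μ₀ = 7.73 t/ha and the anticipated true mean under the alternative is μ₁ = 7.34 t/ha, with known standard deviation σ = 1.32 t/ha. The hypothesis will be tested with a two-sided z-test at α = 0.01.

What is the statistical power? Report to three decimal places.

Standardized effect: d = |μ₁ − μ₀| / σ = |7.34 − 7.73| / 1.32 = 0.2955
Noncentrality parameter: δ = d·√n = 0.2955 × √65 = 2.3820
Two-sided α = 0.01 → critical value z_{0.005} = 2.576.
Power = Φ(δ − 2.576) + Φ(−δ − 2.576) = Φ(-0.194) + Φ(-4.958) = 0.4232 + 0.0000 = 0.4232.

Power ≈ 0.423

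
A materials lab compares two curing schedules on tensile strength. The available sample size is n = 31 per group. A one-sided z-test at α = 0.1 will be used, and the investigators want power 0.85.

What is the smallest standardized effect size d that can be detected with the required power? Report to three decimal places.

Required noncentrality: δ = z_{0.1} + z_{0.15} = 1.282 + 1.036 = 2.318.
δ = d·√(n/2) ⇒ d = δ/√(n/2) = 2.318/√(31/2) = 0.5888.

d ≈ 0.589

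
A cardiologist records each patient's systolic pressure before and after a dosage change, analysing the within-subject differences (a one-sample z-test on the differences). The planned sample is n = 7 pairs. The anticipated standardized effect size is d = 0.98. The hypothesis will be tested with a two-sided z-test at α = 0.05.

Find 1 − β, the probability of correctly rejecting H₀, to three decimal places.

Power ≈ 0.737

Noncentrality parameter: δ = d·√n = 0.98 × √7 = 2.5928
Critical value for a two-sided test at α = 0.05: z_{α/2} = 1.960.
Power = Φ(δ − 1.960) + Φ(−δ − 1.960) = Φ(0.633) + Φ(-4.553) = 0.7366 + 0.0000 = 0.7366.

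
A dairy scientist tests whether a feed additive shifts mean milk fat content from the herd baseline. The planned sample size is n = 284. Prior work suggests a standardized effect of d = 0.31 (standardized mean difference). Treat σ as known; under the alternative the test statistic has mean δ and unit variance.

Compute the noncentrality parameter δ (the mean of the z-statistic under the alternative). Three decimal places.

The noncentrality parameter scales effect size by the design's sample-size factor: δ = d·√n = 0.31 × √284 = 5.2242

δ ≈ 5.224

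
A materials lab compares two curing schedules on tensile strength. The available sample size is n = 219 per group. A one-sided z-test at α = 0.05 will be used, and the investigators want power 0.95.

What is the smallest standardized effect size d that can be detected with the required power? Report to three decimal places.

Need Φ(δ − 1.645) = 0.95, so δ = 1.645 + 1.645 = 3.290.
δ = d·√(n/2) ⇒ d = δ/√(n/2) = 3.290/√(219/2) = 0.3144.

d ≈ 0.314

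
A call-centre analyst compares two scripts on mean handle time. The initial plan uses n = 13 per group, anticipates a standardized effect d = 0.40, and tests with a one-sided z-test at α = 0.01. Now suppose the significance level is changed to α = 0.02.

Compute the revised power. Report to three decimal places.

δ = d·√(n/2) = 0.40 × √(13/2) = 1.0198 (unchanged). New critical value: z_{0.02} = 2.054.
Revised power = Φ(δ − 2.054) = Φ(-1.034) = 0.1506.

Power ≈ 0.151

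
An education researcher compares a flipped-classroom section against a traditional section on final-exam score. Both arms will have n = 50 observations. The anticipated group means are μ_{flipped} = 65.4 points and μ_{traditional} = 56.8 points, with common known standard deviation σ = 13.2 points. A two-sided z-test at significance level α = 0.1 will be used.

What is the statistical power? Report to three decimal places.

Power ≈ 0.947

Standardized effect: d = |μ_{flipped} − μ_{traditional}| / σ = |65.4 − 56.8| / 13.2 = 0.6515
Noncentrality parameter: δ = d·√(n/2) = 0.6515 × √(50/2) = 3.2576
Two-sided α = 0.1 → critical value z_{0.05} = 1.645.
Power = Φ(δ − 1.645) + Φ(−δ − 1.645) = Φ(1.613) + Φ(-4.902) = 0.9466 + 0.0000 = 0.9466.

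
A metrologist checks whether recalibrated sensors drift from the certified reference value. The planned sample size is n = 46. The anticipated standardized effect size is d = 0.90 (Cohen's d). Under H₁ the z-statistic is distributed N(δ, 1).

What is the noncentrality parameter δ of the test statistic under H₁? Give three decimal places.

δ ≈ 6.104

The noncentrality parameter scales effect size by the design's sample-size factor: δ = d·√n = 0.90 × √46 = 6.1041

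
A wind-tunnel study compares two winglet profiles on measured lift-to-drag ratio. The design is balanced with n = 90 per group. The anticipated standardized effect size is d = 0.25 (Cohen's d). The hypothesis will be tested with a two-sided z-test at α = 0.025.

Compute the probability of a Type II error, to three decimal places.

Noncentrality parameter: δ = d·√(n/2) = 0.25 × √(90/2) = 1.6771
Two-sided α = 0.025 → critical value z_{0.0125} = 2.241.
Power = Φ(δ − 2.241) + Φ(−δ − 2.241) = Φ(-0.564) + Φ(-3.918) = 0.2863 + 0.0000 = 0.2863.
Type II error: β = 1 − power = 1 − 0.2863 = 0.7137.

β ≈ 0.714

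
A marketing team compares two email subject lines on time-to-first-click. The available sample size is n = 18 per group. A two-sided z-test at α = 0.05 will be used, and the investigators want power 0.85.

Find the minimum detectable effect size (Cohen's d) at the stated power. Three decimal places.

d ≈ 0.999

Need Φ(δ − 1.960) = 0.85, so δ = 1.960 + 1.036 = 2.996.
(The second rejection-region term Φ(−δ − z_{α/2}) is negligible and dropped.)
δ = d·√(n/2) ⇒ d = δ/√(n/2) = 2.996/√(18/2) = 0.9988.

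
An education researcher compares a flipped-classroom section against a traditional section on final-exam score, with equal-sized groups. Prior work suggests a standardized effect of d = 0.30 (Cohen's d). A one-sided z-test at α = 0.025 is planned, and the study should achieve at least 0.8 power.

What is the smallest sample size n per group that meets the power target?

n = 175 per group

Set Φ(δ − 1.960) = 0.8; then δ − 1.960 = Φ⁻¹(0.8) = 0.842, giving δ = 2.802.
δ = d·√(n/2) ⇒ n = 2(δ/d)² = 2 × (2.802 / 0.30)² = 174.42.
Rounding up, n = 175 per group.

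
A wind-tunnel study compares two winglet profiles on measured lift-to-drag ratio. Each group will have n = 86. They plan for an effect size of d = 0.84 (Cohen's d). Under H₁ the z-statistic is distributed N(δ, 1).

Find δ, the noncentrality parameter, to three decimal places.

δ ≈ 5.508

δ = d·√(n/2) = 0.84 × √(86/2) = 5.5082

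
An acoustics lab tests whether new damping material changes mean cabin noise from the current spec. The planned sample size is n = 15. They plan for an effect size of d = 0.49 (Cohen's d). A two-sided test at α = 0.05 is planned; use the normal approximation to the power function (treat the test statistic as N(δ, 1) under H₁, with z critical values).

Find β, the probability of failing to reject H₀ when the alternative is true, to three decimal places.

Noncentrality parameter: δ = d·√n = 0.49 × √15 = 1.8978
Two-sided α = 0.05 → critical value z_{0.025} = 1.960.
Power = Φ(δ − 1.960) + Φ(−δ − 1.960) = Φ(-0.062) + Φ(-3.858) = 0.4752 + 0.0001 = 0.4753.
Type II error: β = 1 − power = 1 − 0.4753 = 0.5247.

β ≈ 0.525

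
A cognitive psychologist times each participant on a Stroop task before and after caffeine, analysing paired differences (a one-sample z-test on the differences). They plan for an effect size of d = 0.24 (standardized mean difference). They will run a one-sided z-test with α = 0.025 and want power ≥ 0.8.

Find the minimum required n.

n = 137

For power 0.8 need Φ(δ − z_{0.025}) = 0.8, so δ = z_{0.025} + z_{0.20} = 1.960 + 0.842 = 2.802.
δ = d·√n ⇒ n = (δ/d)² = (2.802 / 0.24)² = 136.27.
Rounding up, n = 137.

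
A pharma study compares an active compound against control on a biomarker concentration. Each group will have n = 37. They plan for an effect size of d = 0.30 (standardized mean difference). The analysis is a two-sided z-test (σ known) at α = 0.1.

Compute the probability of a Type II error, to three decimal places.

β ≈ 0.637

Noncentrality parameter: δ = d·√(n/2) = 0.30 × √(37/2) = 1.2903
Critical value for a two-sided test at α = 0.1: z_{α/2} = 1.645.
Power = Φ(δ − 1.645) + Φ(−δ − 1.645) = Φ(-0.355) + Φ(-2.935) = 0.3615 + 0.0017 = 0.3631.
Type II error: β = 1 − power = 1 − 0.3631 = 0.6369.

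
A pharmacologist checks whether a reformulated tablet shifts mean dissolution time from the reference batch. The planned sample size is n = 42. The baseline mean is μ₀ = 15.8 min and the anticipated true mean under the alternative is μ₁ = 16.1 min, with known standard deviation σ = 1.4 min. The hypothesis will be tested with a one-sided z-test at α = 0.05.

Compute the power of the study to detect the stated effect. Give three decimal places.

Standardized effect: d = |μ₁ − μ₀| / σ = |16.1 − 15.8| / 1.4 = 0.2143
Noncentrality parameter: δ = d·√n = 0.2143 × √42 = 1.3887
One-sided α = 0.05 → critical value z_{0.05} = 1.645.
Power = P(Z > 1.645 − δ) = Φ(-0.256) = 0.3989.

Power ≈ 0.399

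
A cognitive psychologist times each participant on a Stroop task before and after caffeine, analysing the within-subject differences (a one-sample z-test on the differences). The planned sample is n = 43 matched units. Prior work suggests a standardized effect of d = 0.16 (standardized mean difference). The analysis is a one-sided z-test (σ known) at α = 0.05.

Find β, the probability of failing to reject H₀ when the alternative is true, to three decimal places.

Noncentrality parameter: λ = d·√n = 0.16 × √43 = 1.0492
One-sided α = 0.05 → critical value z_{0.05} = 1.645.
Power = Φ(λ − 1.645) = Φ(-0.596) = 0.2757.
Type II error: β = 1 − power = 1 − 0.2757 = 0.7243.

β ≈ 0.724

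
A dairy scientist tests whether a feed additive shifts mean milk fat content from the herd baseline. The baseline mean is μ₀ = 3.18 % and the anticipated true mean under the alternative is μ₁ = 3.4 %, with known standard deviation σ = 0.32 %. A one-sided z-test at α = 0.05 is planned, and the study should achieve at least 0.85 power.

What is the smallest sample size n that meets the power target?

Standardized effect: d = |μ₁ − μ₀| / σ = |3.4 − 3.18| / 0.32 = 0.6875
Set Φ(δ − 1.645) = 0.85; then δ − 1.645 = Φ⁻¹(0.85) = 1.036, giving δ = 2.681.
δ = d·√n ⇒ n = (δ/d)² = (2.681 / 0.6875)² = 15.21.
Rounding up, n = 16.

n = 16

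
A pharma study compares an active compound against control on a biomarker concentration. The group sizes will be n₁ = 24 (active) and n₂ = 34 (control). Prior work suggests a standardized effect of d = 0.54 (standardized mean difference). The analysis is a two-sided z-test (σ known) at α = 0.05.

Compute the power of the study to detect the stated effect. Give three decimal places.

Noncentrality parameter: δ = d / √(1/n₁ + 1/n₂) = 0.54 / √(1/24 + 1/34) = 2.0255
Critical value for a two-sided test at α = 0.05: z_{α/2} = 1.960.
Power = Φ(δ − 1.960) + Φ(−δ − 1.960) = Φ(0.066) + Φ(-3.985) = 0.5261 + 0.0000 = 0.5261.

Power ≈ 0.526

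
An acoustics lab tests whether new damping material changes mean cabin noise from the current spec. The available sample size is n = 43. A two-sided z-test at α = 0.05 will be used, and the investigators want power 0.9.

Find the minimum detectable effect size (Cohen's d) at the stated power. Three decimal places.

Need Φ(δ − 1.960) = 0.9, so δ = 1.960 + 1.282 = 3.242.
(The second rejection-region term Φ(−δ − z_{α/2}) is negligible and dropped.)
δ = d·√n ⇒ d = δ/√n = 3.242/√43 = 0.4943.

d ≈ 0.494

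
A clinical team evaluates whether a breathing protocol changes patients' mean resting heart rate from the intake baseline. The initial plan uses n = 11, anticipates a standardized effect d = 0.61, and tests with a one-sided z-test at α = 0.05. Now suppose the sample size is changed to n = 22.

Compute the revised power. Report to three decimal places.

Power ≈ 0.888

With n = 22: δ = d·√n = 0.61 × √22 = 2.8612. Critical value z_{0.05} = 1.645.
Revised power = P(Z > 1.645 − δ) = Φ(1.216) = 0.8881.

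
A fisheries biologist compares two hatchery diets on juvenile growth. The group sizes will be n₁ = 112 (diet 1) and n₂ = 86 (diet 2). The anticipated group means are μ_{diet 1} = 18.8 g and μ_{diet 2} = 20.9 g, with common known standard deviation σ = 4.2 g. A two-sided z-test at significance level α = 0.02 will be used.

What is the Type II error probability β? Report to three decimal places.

Standardized effect: d = |μ_{diet 1} − μ_{diet 2}| / σ = |18.8 − 20.9| / 4.2 = 0.5000
Noncentrality parameter: δ = d / √(1/n₁ + 1/n₂) = 0.5000 / √(1/112 + 1/86) = 3.4874
Critical value for a two-sided test at α = 0.02: z_{α/2} = 2.326.
Power = Φ(δ − 2.326) + Φ(−δ − 2.326) = Φ(1.161) + Φ(-5.814) = 0.8772 + 0.0000 = 0.8772.
Type II error: β = 1 − power = 1 − 0.8772 = 0.1228.

β ≈ 0.123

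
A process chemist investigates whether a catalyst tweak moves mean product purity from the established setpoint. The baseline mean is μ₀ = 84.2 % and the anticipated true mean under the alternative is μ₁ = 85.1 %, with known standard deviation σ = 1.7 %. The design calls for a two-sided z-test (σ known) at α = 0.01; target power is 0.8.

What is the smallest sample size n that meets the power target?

Standardized effect: d = |μ₁ − μ₀| / σ = |85.1 − 84.2| / 1.7 = 0.5294
For power 0.8 need Φ(δ − z_{0.005}) = 0.8, so δ = z_{0.005} + z_{0.20} = 2.576 + 0.842 = 3.417.
(For δ > 0 the lower-tail rejection region contributes negligibly to power, so the one-term inversion is standard.)
δ = d·√n ⇒ n = (δ/d)² = (3.417 / 0.5294)² = 41.67.
Rounding up, n = 42.

n = 42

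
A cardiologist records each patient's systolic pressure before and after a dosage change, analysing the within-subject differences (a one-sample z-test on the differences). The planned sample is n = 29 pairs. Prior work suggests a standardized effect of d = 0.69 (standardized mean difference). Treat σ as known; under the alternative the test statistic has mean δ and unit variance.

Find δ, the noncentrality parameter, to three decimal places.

δ ≈ 3.716

The noncentrality parameter scales effect size by the design's sample-size factor: δ = d·√n = 0.69 × √29 = 3.7158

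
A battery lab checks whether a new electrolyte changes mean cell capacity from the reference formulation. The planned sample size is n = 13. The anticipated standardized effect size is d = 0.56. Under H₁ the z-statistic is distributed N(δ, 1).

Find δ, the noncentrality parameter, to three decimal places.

The noncentrality parameter scales effect size by the design's sample-size factor: δ = d·√n = 0.56 × √13 = 2.0191

δ ≈ 2.019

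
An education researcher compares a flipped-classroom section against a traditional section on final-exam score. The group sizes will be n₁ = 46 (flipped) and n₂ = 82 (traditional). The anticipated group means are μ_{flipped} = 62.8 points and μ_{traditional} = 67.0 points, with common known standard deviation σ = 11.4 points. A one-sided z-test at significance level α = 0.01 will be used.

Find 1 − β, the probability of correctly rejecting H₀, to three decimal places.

Standardized effect: d = |μ_{flipped} − μ_{traditional}| / σ = |62.8 − 67.0| / 11.4 = 0.3684
Noncentrality parameter: δ = d / √(1/n₁ + 1/n₂) = 0.3684 / √(1/46 + 1/82) = 2.0000
Critical value for a one-sided test at α = 0.01: z_α = 2.326.
Power = P(Z > 2.326 − δ) = Φ(-0.326) = 0.3721.

Power ≈ 0.372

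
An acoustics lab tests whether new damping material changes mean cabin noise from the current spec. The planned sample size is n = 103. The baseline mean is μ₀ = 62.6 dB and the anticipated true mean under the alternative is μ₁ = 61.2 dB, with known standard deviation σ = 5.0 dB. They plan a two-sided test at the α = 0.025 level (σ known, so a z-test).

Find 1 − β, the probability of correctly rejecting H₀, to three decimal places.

Standardized effect: d = |μ₁ − μ₀| / σ = |61.2 − 62.6| / 5.0 = 0.2800
Noncentrality parameter: δ = d·√n = 0.2800 × √103 = 2.8417
Two-sided α = 0.025 → critical value z_{0.0125} = 2.241.
Power = Φ(δ − 2.241) + Φ(−δ − 2.241) = Φ(0.600) + Φ(-5.083) = 0.7258 + 0.0000 = 0.7258.

Power ≈ 0.726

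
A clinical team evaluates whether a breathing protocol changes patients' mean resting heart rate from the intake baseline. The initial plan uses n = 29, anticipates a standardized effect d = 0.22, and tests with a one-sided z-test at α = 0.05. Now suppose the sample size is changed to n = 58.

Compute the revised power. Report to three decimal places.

With n = 58: δ = d·√n = 0.22 × √58 = 1.6755. Critical value z_{0.05} = 1.645.
Revised power = Φ(δ − 1.645) = Φ(0.031) = 0.5122.

Power ≈ 0.512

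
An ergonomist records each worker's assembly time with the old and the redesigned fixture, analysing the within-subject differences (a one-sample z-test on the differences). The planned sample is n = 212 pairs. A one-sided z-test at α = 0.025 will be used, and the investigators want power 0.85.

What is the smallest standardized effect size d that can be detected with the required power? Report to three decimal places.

d ≈ 0.206

Required noncentrality: δ = z_{0.025} + z_{0.15} = 1.960 + 1.036 = 2.996.
δ = d·√n ⇒ d = δ/√n = 2.996/√212 = 0.2058.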